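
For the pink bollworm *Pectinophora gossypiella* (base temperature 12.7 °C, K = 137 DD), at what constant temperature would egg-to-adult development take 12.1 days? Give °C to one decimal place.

Required daily accumulation = 137 / 12.1 = 11.322 DD/day.
T = T_base + 11.322 = 12.7 + 11.322 = 24.022 ≈ 24.0 °C.

24.0 °C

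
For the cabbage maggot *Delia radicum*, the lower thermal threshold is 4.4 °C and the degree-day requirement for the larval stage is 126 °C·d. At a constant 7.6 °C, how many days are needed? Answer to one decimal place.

Daily accumulation = 7.6 − 4.4 = 3.2 DD/day.
Duration = 126 / 3.2 = 39.375 ≈ 39.4 days.

39.4 days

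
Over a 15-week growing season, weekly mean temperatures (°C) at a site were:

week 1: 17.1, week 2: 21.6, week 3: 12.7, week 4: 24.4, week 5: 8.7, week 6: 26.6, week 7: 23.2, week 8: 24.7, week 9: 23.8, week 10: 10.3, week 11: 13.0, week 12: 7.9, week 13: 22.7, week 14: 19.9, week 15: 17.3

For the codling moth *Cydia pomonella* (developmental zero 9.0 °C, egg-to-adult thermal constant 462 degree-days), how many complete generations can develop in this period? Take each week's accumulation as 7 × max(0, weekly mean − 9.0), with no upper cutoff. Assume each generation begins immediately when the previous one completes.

2 generations

Weekly DD (7 × max(0, T̄ − 9.0)): 56.7, 88.2, 25.9, 107.8, 0.0, 123.2, 99.4, 109.9, 103.6, 9.1, 28.0, 0.0, 95.9, 76.3, 58.1.
Season total = 982.1 DD.
Complete generations = ⌊982.1 / 462⌋ = 2.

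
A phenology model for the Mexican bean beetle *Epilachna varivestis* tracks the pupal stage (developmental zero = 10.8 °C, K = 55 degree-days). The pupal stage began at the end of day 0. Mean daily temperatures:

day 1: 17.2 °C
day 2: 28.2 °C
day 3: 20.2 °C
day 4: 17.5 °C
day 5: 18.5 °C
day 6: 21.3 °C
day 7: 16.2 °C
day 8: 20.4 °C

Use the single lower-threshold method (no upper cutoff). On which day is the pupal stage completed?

Daily DD above 10.8 °C: 6.4, 17.4, 9.4, 6.7, 7.7, 10.5, 5.4, 9.6.
Cumulative: 6.4, 23.8, 33.2, 39.9, 47.6, 58.1, 63.5, 73.1.
The total first reaches 55 DD on day 6.

day 6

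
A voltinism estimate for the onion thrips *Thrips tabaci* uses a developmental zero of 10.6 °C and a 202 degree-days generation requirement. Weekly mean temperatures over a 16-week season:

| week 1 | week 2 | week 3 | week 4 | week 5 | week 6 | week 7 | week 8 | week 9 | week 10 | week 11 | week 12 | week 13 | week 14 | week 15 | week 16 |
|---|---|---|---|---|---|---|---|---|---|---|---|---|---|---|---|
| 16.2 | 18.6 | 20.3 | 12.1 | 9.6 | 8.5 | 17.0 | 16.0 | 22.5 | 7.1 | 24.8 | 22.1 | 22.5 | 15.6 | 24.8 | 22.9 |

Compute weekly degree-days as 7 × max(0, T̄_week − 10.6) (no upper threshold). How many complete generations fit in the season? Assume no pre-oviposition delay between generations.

4 generations

Weekly DD (7 × max(0, T̄ − 10.6)): 39.2, 56.0, 67.9, 10.5, 0.0, 0.0, 44.8, 37.8, 83.3, 0.0, 99.4, 80.5, 83.3, 35.0, 99.4, 86.1.
Season total = 823.2 DD.
Complete generations = ⌊823.2 / 202⌋ = 4.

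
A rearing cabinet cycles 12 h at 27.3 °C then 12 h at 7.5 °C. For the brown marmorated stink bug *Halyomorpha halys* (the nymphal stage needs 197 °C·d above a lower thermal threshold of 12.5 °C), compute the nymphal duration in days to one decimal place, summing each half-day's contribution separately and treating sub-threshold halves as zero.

26.6 days

Day half: max(0, 27.3 − 12.5) × 0.5 = 14.8 × 0.5 = 7.40 DD.
Night half: max(0, 7.5 − 12.5) × 0.5 = 0.0 × 0.5 = 0.00 DD.
Per 24 h: 7.40 DD/day.
Duration = 197 / 7.40 = 26.622 ≈ 26.6 days.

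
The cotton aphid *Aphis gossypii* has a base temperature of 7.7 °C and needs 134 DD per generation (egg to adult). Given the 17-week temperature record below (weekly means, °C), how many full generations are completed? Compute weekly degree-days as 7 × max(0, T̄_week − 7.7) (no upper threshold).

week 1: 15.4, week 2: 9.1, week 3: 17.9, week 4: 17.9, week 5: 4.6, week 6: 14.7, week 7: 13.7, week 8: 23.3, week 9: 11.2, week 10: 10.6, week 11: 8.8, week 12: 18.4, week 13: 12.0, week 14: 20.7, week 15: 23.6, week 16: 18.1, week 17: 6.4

6 generations

Weekly DD (7 × max(0, T̄ − 7.7)): 53.9, 9.8, 71.4, 71.4, 0.0, 49.0, 42.0, 109.2, 24.5, 20.3, 7.7, 74.9, 30.1, 91.0, 111.3, 72.8, 0.0.
Season total = 839.3 DD.
Complete generations = ⌊839.3 / 134⌋ = 6.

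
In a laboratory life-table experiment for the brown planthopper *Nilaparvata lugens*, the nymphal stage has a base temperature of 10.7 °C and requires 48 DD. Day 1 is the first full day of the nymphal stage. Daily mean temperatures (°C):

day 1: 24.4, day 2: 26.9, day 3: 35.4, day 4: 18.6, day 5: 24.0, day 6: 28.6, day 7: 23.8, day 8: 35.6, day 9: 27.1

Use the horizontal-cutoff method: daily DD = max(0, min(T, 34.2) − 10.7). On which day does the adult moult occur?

Daily DD above 10.7 °C (capped at 23.5): 13.7, 16.2, 23.5, 7.9, 13.3, 17.9, 13.1, 23.5, 16.4.
Cumulative: 13.7, 29.9, 53.4, 61.3, 74.6, 92.5, 105.6, 129.1, 145.5.
The total first reaches 48 DD on day 3.

day 3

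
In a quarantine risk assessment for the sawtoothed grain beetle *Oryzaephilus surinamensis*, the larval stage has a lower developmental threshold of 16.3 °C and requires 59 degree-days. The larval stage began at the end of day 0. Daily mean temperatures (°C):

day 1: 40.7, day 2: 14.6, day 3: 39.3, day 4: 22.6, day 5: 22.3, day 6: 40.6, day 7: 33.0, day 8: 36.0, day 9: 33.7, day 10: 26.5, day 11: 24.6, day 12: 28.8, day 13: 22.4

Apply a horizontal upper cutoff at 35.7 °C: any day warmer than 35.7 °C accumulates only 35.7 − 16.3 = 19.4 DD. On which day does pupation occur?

day 6

Daily DD above 16.3 °C (capped at 19.4): 19.4, 0.0, 19.4, 6.3, 6.0, 19.4, 16.7, 19.4, 17.4, 10.2, 8.3, 12.5, 6.1.
Cumulative: 19.4, 19.4, 38.8, 45.1, 51.1, 70.5, 87.2, 106.6, 124.0, 134.2, 142.5, 155.0, 161.1.
The total first reaches 59 DD on day 6.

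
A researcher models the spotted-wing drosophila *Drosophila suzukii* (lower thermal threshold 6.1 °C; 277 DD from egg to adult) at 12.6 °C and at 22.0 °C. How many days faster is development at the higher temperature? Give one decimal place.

At 12.6 °C: 277 / (12.6 − 6.1) = 277 / 6.5 = 42.615 d.
At 22.0 °C: 277 / (22.0 − 6.1) = 277 / 15.9 = 17.421 d.
Difference = |42.615 − 17.421| = 25.194 ≈ 25.2 days.

25.2 days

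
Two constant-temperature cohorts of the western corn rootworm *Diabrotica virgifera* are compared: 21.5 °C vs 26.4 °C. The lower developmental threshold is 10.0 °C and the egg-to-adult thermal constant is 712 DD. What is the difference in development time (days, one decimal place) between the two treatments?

18.5 days

At 21.5 °C: 712 / (21.5 − 10.0) = 712 / 11.5 = 61.913 d.
At 26.4 °C: 712 / (26.4 − 10.0) = 712 / 16.4 = 43.415 d.
Difference = |61.913 − 43.415| = 18.498 ≈ 18.5 days.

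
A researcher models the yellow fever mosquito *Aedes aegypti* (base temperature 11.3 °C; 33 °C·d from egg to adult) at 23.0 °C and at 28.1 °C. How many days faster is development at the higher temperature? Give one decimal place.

At 23.0 °C: 33 / (23.0 − 11.3) = 33 / 11.7 = 2.821 d.
At 28.1 °C: 33 / (28.1 − 11.3) = 33 / 16.8 = 1.964 d.
Difference = |2.821 − 1.964| = 0.856 ≈ 0.9 days.

0.9 days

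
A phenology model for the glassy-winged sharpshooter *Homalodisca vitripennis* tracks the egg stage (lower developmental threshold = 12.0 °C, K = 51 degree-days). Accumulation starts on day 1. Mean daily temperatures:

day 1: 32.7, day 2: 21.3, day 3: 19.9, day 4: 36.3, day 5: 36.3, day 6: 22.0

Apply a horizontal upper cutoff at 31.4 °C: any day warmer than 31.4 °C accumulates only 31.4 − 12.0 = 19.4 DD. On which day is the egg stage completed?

day 4

Daily DD above 12.0 °C (capped at 19.4): 19.4, 9.3, 7.9, 19.4, 19.4, 10.0.
Cumulative: 19.4, 28.7, 36.6, 56.0, 75.4, 85.4.
The total first reaches 51 DD on day 4.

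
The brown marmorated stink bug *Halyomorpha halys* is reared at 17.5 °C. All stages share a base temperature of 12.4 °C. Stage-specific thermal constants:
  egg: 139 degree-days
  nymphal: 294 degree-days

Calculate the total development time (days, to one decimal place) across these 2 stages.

84.9 days

Daily accumulation at 17.5 °C = 17.5 − 12.4 = 5.1 DD/day.
Total K = 139 + 294 = 433 DD.
Total duration = 433 / 5.1 = 84.902 ≈ 84.9 days.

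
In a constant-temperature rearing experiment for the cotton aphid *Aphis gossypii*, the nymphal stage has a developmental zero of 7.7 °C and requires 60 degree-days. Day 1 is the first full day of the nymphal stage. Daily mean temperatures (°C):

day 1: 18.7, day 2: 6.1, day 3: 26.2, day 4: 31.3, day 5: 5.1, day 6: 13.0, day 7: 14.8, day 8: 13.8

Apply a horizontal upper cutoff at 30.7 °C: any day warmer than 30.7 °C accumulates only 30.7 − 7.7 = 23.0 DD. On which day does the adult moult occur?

day 7

Daily DD above 7.7 °C (capped at 23.0): 11.0, 0.0, 18.5, 23.0, 0.0, 5.3, 7.1, 6.1.
Cumulative: 11.0, 11.0, 29.5, 52.5, 52.5, 57.8, 64.9, 71.0.
The total first reaches 60 DD on day 7.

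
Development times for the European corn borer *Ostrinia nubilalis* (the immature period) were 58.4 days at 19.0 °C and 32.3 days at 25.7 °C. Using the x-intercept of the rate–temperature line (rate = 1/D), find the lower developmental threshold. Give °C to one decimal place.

Under the model K = D·(T − T_b), so D₁·(T₁ − T_b) = D₂·(T₂ − T_b).
58.4·(19.0 − T_b) = 32.3·(25.7 − T_b)
T_b = (58.4·19.0 − 32.3·25.7) / (58.4 − 32.3) = 279.49 / 26.1 = 10.708 °C ≈ 10.7 °C.

10.7 °C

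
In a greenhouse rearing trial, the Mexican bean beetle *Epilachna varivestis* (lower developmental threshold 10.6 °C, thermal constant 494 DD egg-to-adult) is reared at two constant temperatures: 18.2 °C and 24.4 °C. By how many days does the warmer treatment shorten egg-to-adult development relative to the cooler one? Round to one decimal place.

At 18.2 °C: 494 / (18.2 − 10.6) = 494 / 7.6 = 65.000 d.
At 24.4 °C: 494 / (24.4 − 10.6) = 494 / 13.8 = 35.797 d.
Difference = |65.000 − 35.797| = 29.203 ≈ 29.2 days.

29.2 days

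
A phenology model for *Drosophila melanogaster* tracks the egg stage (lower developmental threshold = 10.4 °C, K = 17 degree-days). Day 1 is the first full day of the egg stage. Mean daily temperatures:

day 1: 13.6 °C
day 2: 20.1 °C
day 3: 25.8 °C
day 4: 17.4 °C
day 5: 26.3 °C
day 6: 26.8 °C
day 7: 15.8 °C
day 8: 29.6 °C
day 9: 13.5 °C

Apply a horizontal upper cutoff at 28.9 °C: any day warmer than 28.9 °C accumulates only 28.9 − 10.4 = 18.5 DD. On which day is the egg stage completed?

Daily DD above 10.4 °C (capped at 18.5): 3.2, 9.7, 15.4, 7.0, 15.9, 16.4, 5.4, 18.5, 3.1.
Cumulative: 3.2, 12.9, 28.3, 35.3, 51.2, 67.6, 73.0, 91.5, 94.6.
The total first reaches 17 DD on day 3.

day 3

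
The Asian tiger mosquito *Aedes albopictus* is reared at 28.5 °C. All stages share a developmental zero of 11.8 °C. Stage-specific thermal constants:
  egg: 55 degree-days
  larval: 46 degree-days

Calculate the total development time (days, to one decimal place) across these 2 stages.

6.0 days

Daily accumulation at 28.5 °C = 28.5 − 11.8 = 16.7 DD/day.
Total K = 55 + 46 = 101 DD.
Total duration = 101 / 16.7 = 6.048 ≈ 6.0 days.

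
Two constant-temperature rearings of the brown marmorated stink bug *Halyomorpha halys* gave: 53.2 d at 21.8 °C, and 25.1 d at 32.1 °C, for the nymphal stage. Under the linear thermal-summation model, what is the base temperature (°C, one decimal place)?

12.6 °C

Under the model K = D·(T − T_b), so D₁·(T₁ − T_b) = D₂·(T₂ − T_b).
53.2·(21.8 − T_b) = 25.1·(32.1 − T_b)
T_b = (53.2·21.8 − 25.1·32.1) / (53.2 − 25.1) = 354.05 / 28.1 = 12.600 °C ≈ 12.6 °C.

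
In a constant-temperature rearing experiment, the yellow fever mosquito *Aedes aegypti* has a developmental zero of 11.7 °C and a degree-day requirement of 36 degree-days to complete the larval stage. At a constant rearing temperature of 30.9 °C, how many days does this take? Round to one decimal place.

Daily accumulation = 30.9 − 11.7 = 19.2 DD/day.
Duration = 36 / 19.2 = 1.875 ≈ 1.9 days.

1.9 days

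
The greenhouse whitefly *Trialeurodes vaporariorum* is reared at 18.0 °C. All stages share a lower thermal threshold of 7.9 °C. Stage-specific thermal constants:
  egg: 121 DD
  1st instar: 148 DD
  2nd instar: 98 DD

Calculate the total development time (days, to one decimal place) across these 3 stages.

36.3 days

Daily accumulation at 18.0 °C = 18.0 − 7.9 = 10.1 DD/day.
Total K = 121 + 148 + 98 = 367 DD.
Total duration = 367 / 10.1 = 36.337 ≈ 36.3 days.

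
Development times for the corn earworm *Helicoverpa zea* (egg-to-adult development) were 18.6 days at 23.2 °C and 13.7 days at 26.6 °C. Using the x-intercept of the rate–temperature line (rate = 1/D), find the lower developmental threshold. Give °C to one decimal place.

13.7 °C

Equal thermal constants: D₁(T₁ − T_b) = D₂(T₂ − T_b).
18.6·(23.2 − T_b) = 13.7·(26.6 − T_b)
T_b = (18.6·23.2 − 13.7·26.6) / (18.6 − 13.7) = 67.10 / 4.9 = 13.694 °C ≈ 13.7 °C.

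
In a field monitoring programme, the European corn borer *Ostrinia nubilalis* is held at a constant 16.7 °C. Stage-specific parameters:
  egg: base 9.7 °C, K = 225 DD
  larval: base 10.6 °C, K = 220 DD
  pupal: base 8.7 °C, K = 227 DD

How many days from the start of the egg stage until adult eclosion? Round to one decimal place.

egg: 225 / (16.7 − 9.7) = 225 / 7.0 = 32.143 d.
larval: 220 / (16.7 − 10.6) = 220 / 6.1 = 36.066 d.
pupal: 227 / (16.7 − 8.7) = 227 / 8.0 = 28.375 d.
Sum = 96.583 ≈ 96.6 days.

96.6 days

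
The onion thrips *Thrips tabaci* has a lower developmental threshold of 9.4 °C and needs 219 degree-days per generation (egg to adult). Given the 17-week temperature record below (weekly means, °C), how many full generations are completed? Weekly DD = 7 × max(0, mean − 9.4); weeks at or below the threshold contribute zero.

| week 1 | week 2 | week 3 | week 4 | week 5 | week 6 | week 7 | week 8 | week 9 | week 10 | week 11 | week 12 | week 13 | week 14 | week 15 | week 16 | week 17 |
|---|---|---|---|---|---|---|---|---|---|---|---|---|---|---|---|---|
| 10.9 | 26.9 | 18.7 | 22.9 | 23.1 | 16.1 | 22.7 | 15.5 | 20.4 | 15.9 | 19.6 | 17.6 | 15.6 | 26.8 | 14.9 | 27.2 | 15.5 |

Weekly DD (7 × max(0, T̄ − 9.4)): 10.5, 122.5, 65.1, 94.5, 95.9, 46.9, 93.1, 42.7, 77.0, 45.5, 71.4, 57.4, 43.4, 121.8, 38.5, 124.6, 42.7.
Season total = 1193.5 DD.
Complete generations = ⌊1193.5 / 219⌋ = 5.

5 generations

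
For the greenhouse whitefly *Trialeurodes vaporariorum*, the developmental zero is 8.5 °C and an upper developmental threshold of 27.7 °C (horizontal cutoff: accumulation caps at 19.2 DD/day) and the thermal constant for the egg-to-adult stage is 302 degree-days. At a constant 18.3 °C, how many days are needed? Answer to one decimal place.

Daily accumulation = 18.3 − 8.5 = 9.8 DD/day.
Duration = 302 / 9.8 = 30.816 ≈ 30.8 days.

30.8 days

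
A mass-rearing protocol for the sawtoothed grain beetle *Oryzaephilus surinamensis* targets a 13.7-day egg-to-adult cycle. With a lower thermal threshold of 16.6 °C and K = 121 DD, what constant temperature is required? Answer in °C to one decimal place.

25.4 °C

Required daily accumulation = 121 / 13.7 = 8.832 DD/day.
T = T_base + 8.832 = 16.6 + 8.832 = 25.432 ≈ 25.4 °C.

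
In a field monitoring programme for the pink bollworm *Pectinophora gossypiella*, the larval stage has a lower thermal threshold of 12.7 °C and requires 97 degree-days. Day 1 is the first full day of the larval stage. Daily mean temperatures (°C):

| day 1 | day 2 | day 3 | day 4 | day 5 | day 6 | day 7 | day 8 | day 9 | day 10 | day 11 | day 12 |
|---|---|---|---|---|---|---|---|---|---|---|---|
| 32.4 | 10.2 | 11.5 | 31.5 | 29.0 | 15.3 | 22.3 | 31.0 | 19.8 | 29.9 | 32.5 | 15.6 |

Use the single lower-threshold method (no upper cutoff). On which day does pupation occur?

Daily DD above 12.7 °C: 19.7, 0.0, 0.0, 18.8, 16.3, 2.6, 9.6, 18.3, 7.1, 17.2, 19.8, 2.9.
Cumulative: 19.7, 19.7, 19.7, 38.5, 54.8, 57.4, 67.0, 85.3, 92.4, 109.6, 129.4, 132.3.
The total first reaches 97 DD on day 10.

day 10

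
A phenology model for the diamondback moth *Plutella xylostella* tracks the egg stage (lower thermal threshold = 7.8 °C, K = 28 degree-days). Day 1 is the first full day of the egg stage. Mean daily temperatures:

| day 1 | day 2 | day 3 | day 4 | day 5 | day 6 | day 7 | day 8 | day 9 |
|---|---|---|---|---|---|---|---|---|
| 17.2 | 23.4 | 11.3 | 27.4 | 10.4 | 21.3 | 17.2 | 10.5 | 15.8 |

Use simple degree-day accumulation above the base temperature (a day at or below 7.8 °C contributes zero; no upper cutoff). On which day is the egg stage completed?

day 3

Daily DD above 7.8 °C: 9.4, 15.6, 3.5, 19.6, 2.6, 13.5, 9.4, 2.7, 8.0.
Cumulative: 9.4, 25.0, 28.5, 48.1, 50.7, 64.2, 73.6, 76.3, 84.3.
The total first reaches 28 DD on day 3.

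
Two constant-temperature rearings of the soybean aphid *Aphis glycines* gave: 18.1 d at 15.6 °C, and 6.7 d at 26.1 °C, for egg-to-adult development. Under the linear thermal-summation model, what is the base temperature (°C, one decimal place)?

9.4 °C

Linear rate model ⇒ the product D·(T − T_b) is constant across temperatures.
18.1·(15.6 − T_b) = 6.7·(26.1 − T_b)
T_b = (18.1·15.6 − 6.7·26.1) / (18.1 − 6.7) = 107.49 / 11.4 = 9.429 °C ≈ 9.4 °C.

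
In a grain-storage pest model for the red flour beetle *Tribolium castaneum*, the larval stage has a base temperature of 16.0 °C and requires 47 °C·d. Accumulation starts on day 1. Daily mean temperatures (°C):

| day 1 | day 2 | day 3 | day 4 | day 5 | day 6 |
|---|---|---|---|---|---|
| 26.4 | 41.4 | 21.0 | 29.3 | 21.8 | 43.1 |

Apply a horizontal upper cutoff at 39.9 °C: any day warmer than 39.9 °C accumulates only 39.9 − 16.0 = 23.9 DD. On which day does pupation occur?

day 4

Daily DD above 16.0 °C (capped at 23.9): 10.4, 23.9, 5.0, 13.3, 5.8, 23.9.
Cumulative: 10.4, 34.3, 39.3, 52.6, 58.4, 82.3.
The total first reaches 47 DD on day 4.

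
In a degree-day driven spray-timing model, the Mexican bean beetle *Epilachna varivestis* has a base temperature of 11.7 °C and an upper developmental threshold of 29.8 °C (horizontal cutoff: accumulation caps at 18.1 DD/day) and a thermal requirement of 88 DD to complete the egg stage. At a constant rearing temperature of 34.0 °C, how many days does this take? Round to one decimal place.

4.9 days

Temperature 34.0 °C exceeds the upper threshold, so daily accumulation caps at 29.8 − 11.7 = 18.1 DD/day.
Duration = 88 / 18.1 = 4.862 ≈ 4.9 days.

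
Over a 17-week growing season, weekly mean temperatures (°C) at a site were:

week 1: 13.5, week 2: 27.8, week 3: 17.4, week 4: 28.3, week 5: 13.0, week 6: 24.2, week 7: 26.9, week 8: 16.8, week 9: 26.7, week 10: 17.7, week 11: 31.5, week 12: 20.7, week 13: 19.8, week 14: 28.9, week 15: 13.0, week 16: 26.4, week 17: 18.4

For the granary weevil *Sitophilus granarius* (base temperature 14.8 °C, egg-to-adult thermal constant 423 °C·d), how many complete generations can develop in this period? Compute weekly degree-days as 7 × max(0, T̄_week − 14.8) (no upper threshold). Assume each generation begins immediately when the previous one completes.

Weekly DD (7 × max(0, T̄ − 14.8)): 0.0, 91.0, 18.2, 94.5, 0.0, 65.8, 84.7, 14.0, 83.3, 20.3, 116.9, 41.3, 35.0, 98.7, 0.0, 81.2, 25.2.
Season total = 870.1 DD.
Complete generations = ⌊870.1 / 423⌋ = 2.

2 generations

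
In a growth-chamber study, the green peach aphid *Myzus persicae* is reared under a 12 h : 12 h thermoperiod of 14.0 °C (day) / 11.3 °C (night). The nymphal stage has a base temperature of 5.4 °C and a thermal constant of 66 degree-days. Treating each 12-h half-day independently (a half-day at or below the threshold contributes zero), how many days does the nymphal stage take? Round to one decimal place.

Day half: max(0, 14.0 − 5.4) × 0.5 = 8.6 × 0.5 = 4.30 DD.
Night half: max(0, 11.3 − 5.4) × 0.5 = 5.9 × 0.5 = 2.95 DD.
Per 24 h: 7.25 DD/day.
Duration = 66 / 7.25 = 9.103 ≈ 9.1 days.

9.1 days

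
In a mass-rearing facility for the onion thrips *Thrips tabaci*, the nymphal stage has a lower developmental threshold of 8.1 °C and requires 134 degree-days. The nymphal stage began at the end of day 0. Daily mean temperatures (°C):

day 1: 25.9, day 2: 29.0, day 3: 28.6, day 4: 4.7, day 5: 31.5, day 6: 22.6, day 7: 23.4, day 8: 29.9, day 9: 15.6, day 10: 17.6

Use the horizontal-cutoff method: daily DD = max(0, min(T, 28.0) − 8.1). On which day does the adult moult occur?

Daily DD above 8.1 °C (capped at 19.9): 17.8, 19.9, 19.9, 0.0, 19.9, 14.5, 15.3, 19.9, 7.5, 9.5.
Cumulative: 17.8, 37.7, 57.6, 57.6, 77.5, 92.0, 107.3, 127.2, 134.7, 144.2.
The total first reaches 134 DD on day 9.

day 9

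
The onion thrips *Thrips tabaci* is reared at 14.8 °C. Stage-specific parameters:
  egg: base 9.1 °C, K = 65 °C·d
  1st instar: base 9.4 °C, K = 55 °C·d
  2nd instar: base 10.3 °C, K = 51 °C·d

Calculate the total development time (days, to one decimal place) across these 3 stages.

egg: 65 / (14.8 − 9.1) = 65 / 5.7 = 11.404 d.
1st instar: 55 / (14.8 − 9.4) = 55 / 5.4 = 10.185 d.
2nd instar: 51 / (14.8 − 10.3) = 51 / 4.5 = 11.333 d.
Sum = 32.922 ≈ 32.9 days.

32.9 days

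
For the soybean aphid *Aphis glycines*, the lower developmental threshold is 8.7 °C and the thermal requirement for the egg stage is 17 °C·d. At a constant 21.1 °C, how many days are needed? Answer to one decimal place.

1.4 days

Daily accumulation = 21.1 − 8.7 = 12.4 DD/day.
Duration = 17 / 12.4 = 1.371 ≈ 1.4 days.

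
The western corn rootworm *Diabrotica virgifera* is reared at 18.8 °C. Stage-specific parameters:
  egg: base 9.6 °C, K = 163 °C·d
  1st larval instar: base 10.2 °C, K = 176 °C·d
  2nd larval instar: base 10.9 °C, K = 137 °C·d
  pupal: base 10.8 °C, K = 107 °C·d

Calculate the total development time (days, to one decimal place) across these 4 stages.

egg: 163 / (18.8 − 9.6) = 163 / 9.2 = 17.717 d.
1st larval instar: 176 / (18.8 − 10.2) = 176 / 8.6 = 20.465 d.
2nd larval instar: 137 / (18.8 − 10.9) = 137 / 7.9 = 17.342 d.
pupal: 107 / (18.8 − 10.8) = 107 / 8.0 = 13.375 d.
Sum = 68.899 ≈ 68.9 days.

68.9 days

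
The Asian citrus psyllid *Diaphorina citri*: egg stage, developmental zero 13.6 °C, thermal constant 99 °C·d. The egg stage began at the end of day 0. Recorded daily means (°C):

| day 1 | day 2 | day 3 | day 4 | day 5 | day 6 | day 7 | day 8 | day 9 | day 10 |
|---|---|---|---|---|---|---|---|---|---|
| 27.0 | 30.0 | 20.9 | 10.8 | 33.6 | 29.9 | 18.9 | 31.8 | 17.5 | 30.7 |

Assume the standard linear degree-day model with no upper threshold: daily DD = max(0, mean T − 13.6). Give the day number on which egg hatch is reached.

Daily DD above 13.6 °C: 13.4, 16.4, 7.3, 0.0, 20.0, 16.3, 5.3, 18.2, 3.9, 17.1.
Cumulative: 13.4, 29.8, 37.1, 37.1, 57.1, 73.4, 78.7, 96.9, 100.8, 117.9.
The total first reaches 99 DD on day 9.

day 9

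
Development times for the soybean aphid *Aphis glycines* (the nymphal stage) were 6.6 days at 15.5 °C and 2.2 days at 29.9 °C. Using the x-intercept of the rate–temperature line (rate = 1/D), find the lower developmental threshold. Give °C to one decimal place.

8.3 °C

Equal thermal constants: D₁(T₁ − T_b) = D₂(T₂ − T_b).
6.6·(15.5 − T_b) = 2.2·(29.9 − T_b)
T_b = (6.6·15.5 − 2.2·29.9) / (6.6 − 2.2) = 36.52 / 4.4 = 8.300 °C ≈ 8.3 °C.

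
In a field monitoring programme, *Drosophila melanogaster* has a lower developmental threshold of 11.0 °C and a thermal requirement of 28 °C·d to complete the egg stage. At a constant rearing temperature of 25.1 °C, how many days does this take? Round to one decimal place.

2.0 days

Daily accumulation = 25.1 − 11.0 = 14.1 DD/day.
Duration = 28 / 14.1 = 1.986 ≈ 2.0 days.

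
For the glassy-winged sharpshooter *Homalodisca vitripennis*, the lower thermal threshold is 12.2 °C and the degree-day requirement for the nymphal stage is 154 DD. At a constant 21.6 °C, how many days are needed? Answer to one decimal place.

Daily accumulation = 21.6 − 12.2 = 9.4 DD/day.
Duration = 154 / 9.4 = 16.383 ≈ 16.4 days.

16.4 days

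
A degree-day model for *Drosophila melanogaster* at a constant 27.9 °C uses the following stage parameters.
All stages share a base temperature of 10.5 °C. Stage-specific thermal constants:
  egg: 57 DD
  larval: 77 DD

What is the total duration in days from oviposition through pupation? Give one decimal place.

7.7 days

Daily accumulation at 27.9 °C = 27.9 − 10.5 = 17.4 DD/day.
Total K = 57 + 77 = 134 DD.
Total duration = 134 / 17.4 = 7.701 ≈ 7.7 days.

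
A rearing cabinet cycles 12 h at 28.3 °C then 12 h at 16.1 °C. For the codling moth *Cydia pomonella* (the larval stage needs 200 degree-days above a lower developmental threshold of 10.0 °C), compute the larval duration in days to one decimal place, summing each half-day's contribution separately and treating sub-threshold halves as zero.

Day half: max(0, 28.3 − 10.0) × 0.5 = 18.3 × 0.5 = 9.15 DD.
Night half: max(0, 16.1 − 10.0) × 0.5 = 6.1 × 0.5 = 3.05 DD.
Per 24 h: 12.20 DD/day.
Duration = 200 / 12.20 = 16.393 ≈ 16.4 days.

16.4 days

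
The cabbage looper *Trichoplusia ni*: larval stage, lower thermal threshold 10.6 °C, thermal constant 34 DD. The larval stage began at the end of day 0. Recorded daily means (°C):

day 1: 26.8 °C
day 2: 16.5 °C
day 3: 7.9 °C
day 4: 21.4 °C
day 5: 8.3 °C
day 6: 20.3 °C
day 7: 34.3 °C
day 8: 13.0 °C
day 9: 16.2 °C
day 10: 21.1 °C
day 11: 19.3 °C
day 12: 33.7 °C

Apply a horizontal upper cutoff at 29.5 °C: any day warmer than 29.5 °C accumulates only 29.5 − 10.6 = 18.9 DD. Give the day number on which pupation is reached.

Daily DD above 10.6 °C (capped at 18.9): 16.2, 5.9, 0.0, 10.8, 0.0, 9.7, 18.9, 2.4, 5.6, 10.5, 8.7, 18.9.
Cumulative: 16.2, 22.1, 22.1, 32.9, 32.9, 42.6, 61.5, 63.9, 69.5, 80.0, 88.7, 107.6.
The total first reaches 34 DD on day 6.

day 6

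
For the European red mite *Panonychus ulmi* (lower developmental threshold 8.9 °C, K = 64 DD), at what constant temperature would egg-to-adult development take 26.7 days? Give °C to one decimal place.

11.3 °C

Required daily accumulation = 64 / 26.7 = 2.397 DD/day.
T = T_base + 2.397 = 8.9 + 2.397 = 11.297 ≈ 11.3 °C.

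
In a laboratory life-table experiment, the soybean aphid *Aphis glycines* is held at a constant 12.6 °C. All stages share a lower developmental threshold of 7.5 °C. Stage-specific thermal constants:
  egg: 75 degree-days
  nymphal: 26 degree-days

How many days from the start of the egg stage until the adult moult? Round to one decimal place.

19.8 days

Daily accumulation at 12.6 °C = 12.6 − 7.5 = 5.1 DD/day.
Total K = 75 + 26 = 101 DD.
Total duration = 101 / 5.1 = 19.804 ≈ 19.8 days.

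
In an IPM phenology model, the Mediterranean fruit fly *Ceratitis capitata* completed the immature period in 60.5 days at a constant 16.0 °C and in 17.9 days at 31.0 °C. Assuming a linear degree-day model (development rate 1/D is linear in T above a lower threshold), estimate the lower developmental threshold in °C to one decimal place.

9.7 °C

Linear rate model ⇒ the product D·(T − T_b) is constant across temperatures.
60.5·(16.0 − T_b) = 17.9·(31.0 − T_b)
T_b = (60.5·16.0 − 17.9·31.0) / (60.5 − 17.9) = 413.10 / 42.6 = 9.697 °C ≈ 9.7 °C.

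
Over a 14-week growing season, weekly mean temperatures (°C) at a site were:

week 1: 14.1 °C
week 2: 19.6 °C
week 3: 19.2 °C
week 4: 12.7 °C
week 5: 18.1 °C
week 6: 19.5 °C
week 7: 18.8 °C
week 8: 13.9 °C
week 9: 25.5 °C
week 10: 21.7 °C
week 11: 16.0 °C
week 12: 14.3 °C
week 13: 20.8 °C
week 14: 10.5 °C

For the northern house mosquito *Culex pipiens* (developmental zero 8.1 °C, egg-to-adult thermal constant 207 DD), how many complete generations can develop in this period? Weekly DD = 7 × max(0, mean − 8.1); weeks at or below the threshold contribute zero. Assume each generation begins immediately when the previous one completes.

Weekly DD (7 × max(0, T̄ − 8.1)): 42.0, 80.5, 77.7, 32.2, 70.0, 79.8, 74.9, 40.6, 121.8, 95.2, 55.3, 43.4, 88.9, 16.8.
Season total = 919.1 DD.
Complete generations = ⌊919.1 / 207⌋ = 4.

4 generations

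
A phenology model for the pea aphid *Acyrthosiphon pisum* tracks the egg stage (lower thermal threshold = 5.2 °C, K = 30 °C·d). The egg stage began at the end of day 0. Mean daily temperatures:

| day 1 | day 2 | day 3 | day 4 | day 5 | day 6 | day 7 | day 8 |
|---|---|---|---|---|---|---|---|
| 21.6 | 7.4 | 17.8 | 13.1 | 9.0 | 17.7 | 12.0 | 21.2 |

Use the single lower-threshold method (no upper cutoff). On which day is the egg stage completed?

Daily DD above 5.2 °C: 16.4, 2.2, 12.6, 7.9, 3.8, 12.5, 6.8, 16.0.
Cumulative: 16.4, 18.6, 31.2, 39.1, 42.9, 55.4, 62.2, 78.2.
The total first reaches 30 DD on day 3.

day 3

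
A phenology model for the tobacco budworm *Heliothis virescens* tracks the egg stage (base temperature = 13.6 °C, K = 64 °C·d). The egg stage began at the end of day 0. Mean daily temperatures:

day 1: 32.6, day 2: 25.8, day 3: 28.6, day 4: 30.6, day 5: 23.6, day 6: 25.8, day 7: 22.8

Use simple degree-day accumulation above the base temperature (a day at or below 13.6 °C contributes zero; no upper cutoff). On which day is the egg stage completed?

Daily DD above 13.6 °C: 19.0, 12.2, 15.0, 17.0, 10.0, 12.2, 9.2.
Cumulative: 19.0, 31.2, 46.2, 63.2, 73.2, 85.4, 94.6.
The total first reaches 64 DD on day 5.

day 5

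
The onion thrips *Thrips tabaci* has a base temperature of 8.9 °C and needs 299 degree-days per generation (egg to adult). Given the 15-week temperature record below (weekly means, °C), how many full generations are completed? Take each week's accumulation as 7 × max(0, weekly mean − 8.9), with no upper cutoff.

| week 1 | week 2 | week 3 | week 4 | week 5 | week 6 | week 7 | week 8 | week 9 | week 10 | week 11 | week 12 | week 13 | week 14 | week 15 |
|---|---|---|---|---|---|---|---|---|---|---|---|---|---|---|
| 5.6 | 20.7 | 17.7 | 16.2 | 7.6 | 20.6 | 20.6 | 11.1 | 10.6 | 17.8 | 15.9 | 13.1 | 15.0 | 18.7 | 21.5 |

Weekly DD (7 × max(0, T̄ − 8.9)): 0.0, 82.6, 61.6, 51.1, 0.0, 81.9, 81.9, 15.4, 11.9, 62.3, 49.0, 29.4, 42.7, 68.6, 88.2.
Season total = 726.6 DD.
Complete generations = ⌊726.6 / 299⌋ = 2.

2 generations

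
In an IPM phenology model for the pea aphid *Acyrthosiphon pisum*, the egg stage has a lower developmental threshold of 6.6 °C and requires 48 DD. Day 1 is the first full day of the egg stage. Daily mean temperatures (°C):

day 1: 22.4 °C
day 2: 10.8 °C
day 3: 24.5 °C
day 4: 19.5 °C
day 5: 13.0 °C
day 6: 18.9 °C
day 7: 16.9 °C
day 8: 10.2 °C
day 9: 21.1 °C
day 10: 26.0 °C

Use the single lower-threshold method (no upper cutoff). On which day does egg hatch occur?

Daily DD above 6.6 °C: 15.8, 4.2, 17.9, 12.9, 6.4, 12.3, 10.3, 3.6, 14.5, 19.4.
Cumulative: 15.8, 20.0, 37.9, 50.8, 57.2, 69.5, 79.8, 83.4, 97.9, 117.3.
The total first reaches 48 DD on day 4.

day 4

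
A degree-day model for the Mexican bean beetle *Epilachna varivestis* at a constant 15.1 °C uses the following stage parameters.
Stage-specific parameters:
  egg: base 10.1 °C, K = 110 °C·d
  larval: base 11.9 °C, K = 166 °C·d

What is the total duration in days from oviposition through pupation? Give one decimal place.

egg: 110 / (15.1 − 10.1) = 110 / 5.0 = 22.000 d.
larval: 166 / (15.1 − 11.9) = 166 / 3.2 = 51.875 d.
Sum = 73.875 ≈ 73.9 days.

73.9 days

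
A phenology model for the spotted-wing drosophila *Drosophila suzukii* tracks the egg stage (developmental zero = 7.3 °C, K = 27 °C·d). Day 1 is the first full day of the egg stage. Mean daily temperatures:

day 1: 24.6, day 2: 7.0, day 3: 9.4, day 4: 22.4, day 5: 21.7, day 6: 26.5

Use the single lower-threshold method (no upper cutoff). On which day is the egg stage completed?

day 4

Daily DD above 7.3 °C: 17.3, 0.0, 2.1, 15.1, 14.4, 19.2.
Cumulative: 17.3, 17.3, 19.4, 34.5, 48.9, 68.1.
The total first reaches 27 DD on day 4.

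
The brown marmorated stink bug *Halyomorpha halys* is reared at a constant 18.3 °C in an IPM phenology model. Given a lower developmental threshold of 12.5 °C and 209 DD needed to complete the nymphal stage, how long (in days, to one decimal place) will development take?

36.0 days

Daily accumulation = 18.3 − 12.5 = 5.8 DD/day.
Duration = 209 / 5.8 = 36.034 ≈ 36.0 days.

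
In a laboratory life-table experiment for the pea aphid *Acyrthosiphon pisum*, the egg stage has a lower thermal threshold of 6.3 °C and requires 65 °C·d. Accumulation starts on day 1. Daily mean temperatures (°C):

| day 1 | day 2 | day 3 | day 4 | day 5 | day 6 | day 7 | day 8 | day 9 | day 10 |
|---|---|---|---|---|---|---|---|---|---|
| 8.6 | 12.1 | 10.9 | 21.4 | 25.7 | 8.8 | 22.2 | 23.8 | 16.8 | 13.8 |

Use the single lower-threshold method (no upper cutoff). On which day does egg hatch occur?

day 7

Daily DD above 6.3 °C: 2.3, 5.8, 4.6, 15.1, 19.4, 2.5, 15.9, 17.5, 10.5, 7.5.
Cumulative: 2.3, 8.1, 12.7, 27.8, 47.2, 49.7, 65.6, 83.1, 93.6, 101.1.
The total first reaches 65 DD on day 7.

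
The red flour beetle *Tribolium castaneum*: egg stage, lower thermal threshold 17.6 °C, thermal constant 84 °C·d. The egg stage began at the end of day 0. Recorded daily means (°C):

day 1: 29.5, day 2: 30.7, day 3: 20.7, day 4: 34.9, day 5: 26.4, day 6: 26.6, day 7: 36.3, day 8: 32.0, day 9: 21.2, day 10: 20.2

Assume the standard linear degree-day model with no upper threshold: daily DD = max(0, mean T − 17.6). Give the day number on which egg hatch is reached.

day 8

Daily DD above 17.6 °C: 11.9, 13.1, 3.1, 17.3, 8.8, 9.0, 18.7, 14.4, 3.6, 2.6.
Cumulative: 11.9, 25.0, 28.1, 45.4, 54.2, 63.2, 81.9, 96.3, 99.9, 102.5.
The total first reaches 84 DD on day 8.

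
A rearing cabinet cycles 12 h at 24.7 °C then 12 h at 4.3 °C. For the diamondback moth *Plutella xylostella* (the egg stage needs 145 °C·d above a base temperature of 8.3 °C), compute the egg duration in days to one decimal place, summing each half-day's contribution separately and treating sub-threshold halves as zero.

Day half: max(0, 24.7 − 8.3) × 0.5 = 16.4 × 0.5 = 8.20 DD.
Night half: max(0, 4.3 − 8.3) × 0.5 = 0.0 × 0.5 = 0.00 DD.
Per 24 h: 8.20 DD/day.
Duration = 145 / 8.20 = 17.683 ≈ 17.7 days.

17.7 days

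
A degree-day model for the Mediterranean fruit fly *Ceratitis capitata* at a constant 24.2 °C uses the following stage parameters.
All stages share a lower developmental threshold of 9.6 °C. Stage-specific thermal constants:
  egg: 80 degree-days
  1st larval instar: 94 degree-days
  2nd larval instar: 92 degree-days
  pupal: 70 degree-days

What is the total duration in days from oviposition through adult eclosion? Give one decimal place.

Daily accumulation at 24.2 °C = 24.2 − 9.6 = 14.6 DD/day.
Total K = 80 + 94 + 92 + 70 = 336 DD.
Total duration = 336 / 14.6 = 23.014 ≈ 23.0 days.

23.0 days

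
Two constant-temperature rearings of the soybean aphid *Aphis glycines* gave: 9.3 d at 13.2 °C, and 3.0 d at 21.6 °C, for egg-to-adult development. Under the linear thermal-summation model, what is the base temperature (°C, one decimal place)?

9.2 °C

Under the model K = D·(T − T_b), so D₁·(T₁ − T_b) = D₂·(T₂ − T_b).
9.3·(13.2 − T_b) = 3.0·(21.6 − T_b)
T_b = (9.3·13.2 − 3.0·21.6) / (9.3 − 3.0) = 57.96 / 6.3 = 9.200 °C ≈ 9.2 °C.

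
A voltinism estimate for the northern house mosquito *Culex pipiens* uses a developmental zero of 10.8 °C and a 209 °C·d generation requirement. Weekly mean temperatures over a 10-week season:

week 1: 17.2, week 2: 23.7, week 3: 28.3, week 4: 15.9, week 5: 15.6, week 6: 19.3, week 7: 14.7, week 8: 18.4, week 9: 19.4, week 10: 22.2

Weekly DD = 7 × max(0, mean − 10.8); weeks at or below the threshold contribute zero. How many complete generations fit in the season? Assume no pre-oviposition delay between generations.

2 generations

Weekly DD (7 × max(0, T̄ − 10.8)): 44.8, 90.3, 122.5, 35.7, 33.6, 59.5, 27.3, 53.2, 60.2, 79.8.
Season total = 606.9 DD.
Complete generations = ⌊606.9 / 209⌋ = 2.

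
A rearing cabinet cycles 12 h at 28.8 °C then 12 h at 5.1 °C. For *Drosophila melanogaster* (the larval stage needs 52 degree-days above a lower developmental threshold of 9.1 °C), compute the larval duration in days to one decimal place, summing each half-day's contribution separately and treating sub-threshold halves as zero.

5.3 days

Day half: max(0, 28.8 − 9.1) × 0.5 = 19.7 × 0.5 = 9.85 DD.
Night half: max(0, 5.1 − 9.1) × 0.5 = 0.0 × 0.5 = 0.00 DD.
Per 24 h: 9.85 DD/day.
Duration = 52 / 9.85 = 5.279 ≈ 5.3 days.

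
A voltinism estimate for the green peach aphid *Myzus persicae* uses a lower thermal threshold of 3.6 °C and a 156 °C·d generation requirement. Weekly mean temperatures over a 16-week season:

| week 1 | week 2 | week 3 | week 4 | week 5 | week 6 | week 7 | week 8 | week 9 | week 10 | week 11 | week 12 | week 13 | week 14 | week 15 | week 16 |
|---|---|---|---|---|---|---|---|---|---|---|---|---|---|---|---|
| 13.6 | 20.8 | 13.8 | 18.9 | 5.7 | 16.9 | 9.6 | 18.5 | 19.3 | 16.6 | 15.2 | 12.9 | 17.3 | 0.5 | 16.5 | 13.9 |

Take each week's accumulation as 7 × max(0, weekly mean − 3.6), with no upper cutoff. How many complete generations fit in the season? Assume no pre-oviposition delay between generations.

Weekly DD (7 × max(0, T̄ − 3.6)): 70.0, 120.4, 71.4, 107.1, 14.7, 93.1, 42.0, 104.3, 109.9, 91.0, 81.2, 65.1, 95.9, 0.0, 90.3, 72.1.
Season total = 1228.5 DD.
Complete generations = ⌊1228.5 / 156⌋ = 7.

7 generations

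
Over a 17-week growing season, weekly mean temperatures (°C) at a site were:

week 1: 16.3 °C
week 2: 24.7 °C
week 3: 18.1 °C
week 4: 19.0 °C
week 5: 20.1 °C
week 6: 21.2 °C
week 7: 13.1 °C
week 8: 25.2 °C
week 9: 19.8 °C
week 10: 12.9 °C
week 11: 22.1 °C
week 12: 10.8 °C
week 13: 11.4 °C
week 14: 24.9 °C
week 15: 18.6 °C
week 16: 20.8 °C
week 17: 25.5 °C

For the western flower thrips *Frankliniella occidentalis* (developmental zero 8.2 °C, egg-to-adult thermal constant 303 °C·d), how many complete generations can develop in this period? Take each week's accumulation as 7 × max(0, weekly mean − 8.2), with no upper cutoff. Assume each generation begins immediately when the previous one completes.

4 generations

Weekly DD (7 × max(0, T̄ − 8.2)): 56.7, 115.5, 69.3, 75.6, 83.3, 91.0, 34.3, 119.0, 81.2, 32.9, 97.3, 18.2, 22.4, 116.9, 72.8, 88.2, 121.1.
Season total = 1295.7 DD.
Complete generations = ⌊1295.7 / 303⌋ = 4.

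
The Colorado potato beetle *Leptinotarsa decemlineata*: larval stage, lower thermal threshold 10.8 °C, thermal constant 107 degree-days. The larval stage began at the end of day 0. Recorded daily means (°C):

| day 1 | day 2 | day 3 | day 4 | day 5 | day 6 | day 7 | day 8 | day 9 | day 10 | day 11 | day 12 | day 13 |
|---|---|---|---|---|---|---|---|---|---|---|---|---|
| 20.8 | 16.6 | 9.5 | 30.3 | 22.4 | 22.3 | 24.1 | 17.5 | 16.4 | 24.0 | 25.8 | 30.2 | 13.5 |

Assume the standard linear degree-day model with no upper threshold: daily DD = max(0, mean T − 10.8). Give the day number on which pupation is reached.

day 11

Daily DD above 10.8 °C: 10.0, 5.8, 0.0, 19.5, 11.6, 11.5, 13.3, 6.7, 5.6, 13.2, 15.0, 19.4, 2.7.
Cumulative: 10.0, 15.8, 15.8, 35.3, 46.9, 58.4, 71.7, 78.4, 84.0, 97.2, 112.2, 131.6, 134.3.
The total first reaches 107 DD on day 11.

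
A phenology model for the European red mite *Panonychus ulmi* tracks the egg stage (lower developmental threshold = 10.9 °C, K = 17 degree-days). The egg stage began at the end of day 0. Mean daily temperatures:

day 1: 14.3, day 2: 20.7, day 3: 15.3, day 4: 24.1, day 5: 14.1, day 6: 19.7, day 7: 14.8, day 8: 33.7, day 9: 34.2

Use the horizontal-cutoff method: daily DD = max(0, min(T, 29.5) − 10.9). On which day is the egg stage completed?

day 3

Daily DD above 10.9 °C (capped at 18.6): 3.4, 9.8, 4.4, 13.2, 3.2, 8.8, 3.9, 18.6, 18.6.
Cumulative: 3.4, 13.2, 17.6, 30.8, 34.0, 42.8, 46.7, 65.3, 83.9.
The total first reaches 17 DD on day 3.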